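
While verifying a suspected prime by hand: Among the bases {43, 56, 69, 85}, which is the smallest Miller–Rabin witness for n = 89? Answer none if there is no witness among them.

none

n − 1 = 88 = 2^3 · 11, so s = 3 and d = 11.
Base 43: x_0 = 43^11 mod 89 = 52. x_0 is neither 1 nor 88, so continue squaring. x_1 = 52^2 mod 89 = 34. x_2 = 34^2 mod 89 = 88. x_2 ≡ −1, so 43 is not a witness.
Base 56: x_0 = 56^11 mod 89 = 37. x_0 is neither 1 nor 88, so continue squaring. x_1 = 37^2 mod 89 = 34. x_2 = 34^2 mod 89 = 88. x_2 ≡ −1, so 56 is not a witness.
Base 69: x_0 = 69^11 mod 89 = 34. x_0 is neither 1 nor 88, so continue squaring. x_1 = 34^2 mod 89 = 88. x_1 ≡ −1, so 69 is not a witness.
Base 85: x_0 = 85^11 mod 89 = 88. x_0 = 88 ≡ −1, so 85 is not a witness.
No listed base is a witness for 89.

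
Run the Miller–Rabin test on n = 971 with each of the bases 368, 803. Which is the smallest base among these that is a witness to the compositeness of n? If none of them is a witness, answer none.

none

n − 1 = 970 = 2^1 · 485, so s = 1 and d = 485.
Base 368: x_0 = 368^485 mod 971 = 1. x_0 = 1, so 368 is not a witness.
Base 803: x_0 = 803^485 mod 971 = 1. x_0 = 1, so 803 is not a witness.
No listed base is a witness for 971.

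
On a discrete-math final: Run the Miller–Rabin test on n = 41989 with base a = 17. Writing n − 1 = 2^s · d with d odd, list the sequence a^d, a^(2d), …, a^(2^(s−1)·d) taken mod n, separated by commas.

n − 1 = 41988 = 2^2 · 10497, so s = 2 and d = 10497.
x_0 = 17^10497 mod 41989 = 25211.
x_1 = 25211^2 mod 41989 = 7028.

25211, 7028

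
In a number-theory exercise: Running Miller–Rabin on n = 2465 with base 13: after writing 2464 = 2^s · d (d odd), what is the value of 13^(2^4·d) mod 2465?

1

n − 1 = 2464 = 2^5 · 77, so s = 5 and d = 77.
By repeated squaring, 13^77 ≡ 608 (mod 2465).
x_0 = 608.
x_1 = 608^2 mod 2465 = 2379.
x_2 = 2379^2 mod 2465 = 1.
x_3 = 1^2 mod 2465 = 1.
x_4 = 1^2 mod 2465 = 1.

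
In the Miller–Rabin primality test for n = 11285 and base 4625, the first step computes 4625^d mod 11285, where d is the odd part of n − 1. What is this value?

4625

n − 1 = 11284 = 2^2 · 2821, so s = 2 and d = 2821.
4625^2821 mod 11285 = 4625.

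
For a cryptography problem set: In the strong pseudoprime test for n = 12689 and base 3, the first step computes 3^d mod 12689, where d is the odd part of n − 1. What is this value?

5112

n − 1 = 12688 = 2^4 · 793, so s = 4 and d = 793.
By repeated squaring, 3^793 ≡ 5112 (mod 12689).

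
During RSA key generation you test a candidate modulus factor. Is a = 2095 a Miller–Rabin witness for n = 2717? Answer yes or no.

yes

n − 1 = 2716 = 2^2 · 679, so s = 2 and d = 679.
By repeated squaring, 2095^679 ≡ 2715 (mod 2717).
x_0 = 2095^679 mod 2717 = 2715.
x_0 is neither 1 nor 2716, so continue squaring.
x_1 = 2715^2 mod 2717 = 4.
Reached i = s−1 = 1 without hitting −1: 2095 is a Miller–Rabin witness and 2717 is composite.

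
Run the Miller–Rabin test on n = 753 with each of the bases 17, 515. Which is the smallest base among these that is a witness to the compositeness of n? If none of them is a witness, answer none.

n − 1 = 752 = 2^4 · 47, so s = 4 and d = 47.
Base 17: x_0 = 17^47 mod 753 = 449. x_0 is neither 1 nor 752, so continue squaring. x_1 = 449^2 mod 753 = 550. x_2 = 550^2 mod 753 = 547. x_3 = 547^2 mod 753 = 268. Reached i = s−1 = 3 without hitting −1: 17 is a Miller–Rabin witness and 753 is composite.
Base 515: x_0 = 515^47 mod 753 = 194. x_0 is neither 1 nor 752, so continue squaring. x_1 = 194^2 mod 753 = 739. x_2 = 739^2 mod 753 = 196. x_3 = 196^2 mod 753 = 13. Reached i = s−1 = 3 without hitting −1: 515 is a Miller–Rabin witness and 753 is composite.
The smallest witness among the given bases is 17.

17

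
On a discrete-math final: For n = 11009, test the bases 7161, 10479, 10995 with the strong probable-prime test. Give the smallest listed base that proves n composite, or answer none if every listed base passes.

10479

n − 1 = 11008 = 2^8 · 43, so s = 8 and d = 43.
Base 7161: x_0 = 7161^43 mod 11009 = 3848. x_0 is neither 1 nor 11008, so continue squaring. x_1 = 3848^2 mod 11009 = 11008. x_1 ≡ −1, so 7161 is not a witness.
Base 10479: x_0 = 10479^43 mod 11009 = 9819. x_0 is neither 1 nor 11008, so continue squaring. x_1 = 9819^2 mod 11009 = 6948. x_2 = 6948^2 mod 11009 = 239. x_3 = 239^2 mod 11009 = 2076. x_4 = 2076^2 mod 11009 = 5257. x_5 = 5257^2 mod 11009 = 3459. x_6 = 3459^2 mod 11009 = 8907. x_7 = 8907^2 mod 11009 = 3795. Reached i = s−1 = 7 without hitting −1: 10479 is a Miller–Rabin witness and 11009 is composite.
Base 10995: x_0 = 10995^43 mod 11009 = 5437. x_0 is neither 1 nor 11008, so continue squaring. x_1 = 5437^2 mod 11009 = 1804. x_2 = 1804^2 mod 11009 = 6761. x_3 = 6761^2 mod 11009 = 1753. x_4 = 1753^2 mod 11009 = 1498. x_5 = 1498^2 mod 11009 = 9177. x_6 = 9177^2 mod 11009 = 9488. x_7 = 9488^2 mod 11009 = 1551. Reached i = s−1 = 7 without hitting −1: 10995 is a Miller–Rabin witness and 11009 is composite.
The smallest witness among the given bases is 10479.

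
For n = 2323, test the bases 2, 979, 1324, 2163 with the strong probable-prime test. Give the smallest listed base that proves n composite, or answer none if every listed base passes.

2

n − 1 = 2322 = 2^1 · 1161, so s = 1 and d = 1161.
Base 2: x_0 = 2^1161 mod 2323 = 2295. x_0 ∉ {1, 2322} and s = 1, so 2 is a Miller–Rabin witness and 2323 is composite.
Base 979: x_0 = 979^1161 mod 2323 = 1409. x_0 ∉ {1, 2322} and s = 1, so 979 is a Miller–Rabin witness and 2323 is composite.
Base 1324: x_0 = 1324^1161 mod 2323 = 2237. x_0 ∉ {1, 2322} and s = 1, so 1324 is a Miller–Rabin witness and 2323 is composite.
Base 2163: x_0 = 2163^1161 mod 2323 = 300. x_0 ∉ {1, 2322} and s = 1, so 2163 is a Miller–Rabin witness and 2323 is composite.
The smallest witness among the given bases is 2.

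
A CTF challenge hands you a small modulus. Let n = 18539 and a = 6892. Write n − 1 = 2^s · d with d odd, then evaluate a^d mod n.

18538

n − 1 = 18538 = 2^1 · 9269, so s = 1 and d = 9269.
6892^9269 mod 18539 = 18538.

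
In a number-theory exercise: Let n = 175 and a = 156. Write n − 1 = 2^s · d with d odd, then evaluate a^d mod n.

36

n − 1 = 174 = 2^1 · 87, so s = 1 and d = 87.
156^87 mod 175 = 36.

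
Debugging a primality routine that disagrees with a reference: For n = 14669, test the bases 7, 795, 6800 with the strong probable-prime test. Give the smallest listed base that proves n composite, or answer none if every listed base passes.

none

n − 1 = 14668 = 2^2 · 3667, so s = 2 and d = 3667.
Base 7: x_0 = 7^3667 mod 14669 = 1. x_0 = 1, so 7 is not a witness.
Base 795: x_0 = 795^3667 mod 14669 = 1. x_0 = 1, so 795 is not a witness.
Base 6800: x_0 = 6800^3667 mod 14669 = 1. x_0 = 1, so 6800 is not a witness.
No listed base is a witness for 14669.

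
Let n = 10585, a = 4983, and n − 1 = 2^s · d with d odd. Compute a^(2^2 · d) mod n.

n − 1 = 10584 = 2^3 · 1323, so s = 3 and d = 1323.
x_0 = 4983^1323 mod 10585 = 2582.
x_1 = 2582^2 mod 10585 = 8759.
x_2 = 8759^2 mod 10585 = 1.

1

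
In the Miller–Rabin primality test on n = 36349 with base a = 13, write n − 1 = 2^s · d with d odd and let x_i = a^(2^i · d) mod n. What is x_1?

18178

n − 1 = 36348 = 2^2 · 9087, so s = 2 and d = 9087.
x_0 = 13^9087 mod 36349 = 8669.
x_1 = 8669^2 mod 36349 = 18178.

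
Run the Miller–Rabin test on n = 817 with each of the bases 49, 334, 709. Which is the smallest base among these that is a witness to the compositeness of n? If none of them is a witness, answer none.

334

n − 1 = 816 = 2^4 · 51, so s = 4 and d = 51.
Base 49: x_0 = 49^51 mod 817 = 1. x_0 = 1, so 49 is not a witness.
Base 334: x_0 = 334^51 mod 817 = 647. x_0 is neither 1 nor 816, so continue squaring. x_1 = 647^2 mod 817 = 305. x_2 = 305^2 mod 817 = 704. x_3 = 704^2 mod 817 = 514. Reached i = s−1 = 3 without hitting −1: 334 is a Miller–Rabin witness and 817 is composite.
Base 709: x_0 = 709^51 mod 817 = 11. x_0 is neither 1 nor 816, so continue squaring. x_1 = 11^2 mod 817 = 121. x_2 = 121^2 mod 817 = 752. x_3 = 752^2 mod 817 = 140. Reached i = s−1 = 3 without hitting −1: 709 is a Miller–Rabin witness and 817 is composite.
The smallest witness among the given bases is 334.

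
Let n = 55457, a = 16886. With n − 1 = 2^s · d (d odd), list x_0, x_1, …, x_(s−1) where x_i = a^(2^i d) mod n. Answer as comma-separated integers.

1611, 44299, 55456, 1, 1

n − 1 = 55456 = 2^5 · 1733, so s = 5 and d = 1733.
x_0 = 16886^1733 mod 55457 = 1611.
x_1 = 1611^2 mod 55457 = 44299.
x_2 = 44299^2 mod 55457 = 55456.
x_3 = 55456^2 mod 55457 = 1.
x_4 = 1^2 mod 55457 = 1.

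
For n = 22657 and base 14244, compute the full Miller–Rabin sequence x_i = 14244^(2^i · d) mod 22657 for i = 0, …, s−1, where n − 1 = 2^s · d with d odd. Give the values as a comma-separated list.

6222, 15128, 20684, 18382, 14083, 14168, 13861

n − 1 = 22656 = 2^7 · 177, so s = 7 and d = 177.
x_0 = 14244^177 mod 22657 = 6222.
x_1 = 6222^2 mod 22657 = 15128.
x_2 = 15128^2 mod 22657 = 20684.
x_3 = 20684^2 mod 22657 = 18382.
x_4 = 18382^2 mod 22657 = 14083.
x_5 = 14083^2 mod 22657 = 14168.
x_6 = 14168^2 mod 22657 = 13861.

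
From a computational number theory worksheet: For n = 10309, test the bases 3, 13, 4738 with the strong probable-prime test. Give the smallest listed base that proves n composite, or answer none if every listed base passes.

n − 1 = 10308 = 2^2 · 2577, so s = 2 and d = 2577.
Base 3: x_0 = 3^2577 mod 10309 = 3407. x_0 is neither 1 nor 10308, so continue squaring. x_1 = 3407^2 mod 10309 = 10024. Reached i = s−1 = 1 without hitting −1: 3 is a Miller–Rabin witness and 10309 is composite.
Base 13: x_0 = 13^2577 mod 10309 = 2197. x_0 is neither 1 nor 10308, so continue squaring. x_1 = 2197^2 mod 10309 = 2197. Reached i = s−1 = 1 without hitting −1: 13 is a Miller–Rabin witness and 10309 is composite.
Base 4738: x_0 = 4738^2577 mod 10309 = 7896. x_0 is neither 1 nor 10308, so continue squaring. x_1 = 7896^2 mod 10309 = 8293. Reached i = s−1 = 1 without hitting −1: 4738 is a Miller–Rabin witness and 10309 is composite.
The smallest witness among the given bases is 3.

3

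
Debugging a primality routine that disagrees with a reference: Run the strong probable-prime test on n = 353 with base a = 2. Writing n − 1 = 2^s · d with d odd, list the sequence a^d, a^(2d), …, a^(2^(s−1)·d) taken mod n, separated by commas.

n − 1 = 352 = 2^5 · 11, so s = 5 and d = 11.
x_0 = 2^11 mod 353 = 283.
x_1 = 283^2 mod 353 = 311.
x_2 = 311^2 mod 353 = 352.
x_3 = 352^2 mod 353 = 1.
x_4 = 1^2 mod 353 = 1.

283, 311, 352, 1, 1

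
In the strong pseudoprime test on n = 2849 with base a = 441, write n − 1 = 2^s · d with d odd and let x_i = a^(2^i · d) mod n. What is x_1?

1365

n − 1 = 2848 = 2^5 · 89, so s = 5 and d = 89.
By repeated squaring, 441^89 ≡ 826 (mod 2849).
x_0 = 826.
x_1 = 826^2 mod 2849 = 1365.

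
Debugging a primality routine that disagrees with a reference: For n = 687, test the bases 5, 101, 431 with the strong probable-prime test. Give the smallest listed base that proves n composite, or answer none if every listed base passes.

n − 1 = 686 = 2^1 · 343, so s = 1 and d = 343.
Base 5: x_0 = 5^343 mod 687 = 5. x_0 ∉ {1, 686} and s = 1, so 5 is a Miller–Rabin witness and 687 is composite.
Base 101: x_0 = 101^343 mod 687 = 128. x_0 ∉ {1, 686} and s = 1, so 101 is a Miller–Rabin witness and 687 is composite.
Base 431: x_0 = 431^343 mod 687 = 431. x_0 ∉ {1, 686} and s = 1, so 431 is a Miller–Rabin witness and 687 is composite.
The smallest witness among the given bases is 5.

5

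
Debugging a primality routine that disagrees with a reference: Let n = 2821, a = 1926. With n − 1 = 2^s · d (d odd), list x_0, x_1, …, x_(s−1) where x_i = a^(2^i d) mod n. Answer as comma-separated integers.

n − 1 = 2820 = 2^2 · 705, so s = 2 and d = 705.
x_0 = 1926^705 mod 2821 = 2605.
x_1 = 2605^2 mod 2821 = 1520.

2605, 1520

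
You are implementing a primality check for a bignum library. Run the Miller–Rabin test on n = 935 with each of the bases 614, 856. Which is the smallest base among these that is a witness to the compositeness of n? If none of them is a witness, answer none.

n − 1 = 934 = 2^1 · 467, so s = 1 and d = 467.
Base 614: x_0 = 614^467 mod 935 = 59. x_0 ∉ {1, 934} and s = 1, so 614 is a Miller–Rabin witness and 935 is composite.
Base 856: x_0 = 856^467 mod 935 = 301. x_0 ∉ {1, 934} and s = 1, so 856 is a Miller–Rabin witness and 935 is composite.
The smallest witness among the given bases is 614.

614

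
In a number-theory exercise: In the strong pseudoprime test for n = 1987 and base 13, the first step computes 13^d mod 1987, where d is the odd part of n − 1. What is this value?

n − 1 = 1986 = 2^1 · 993, so s = 1 and d = 993.
13^993 mod 1987 = 1986.

1986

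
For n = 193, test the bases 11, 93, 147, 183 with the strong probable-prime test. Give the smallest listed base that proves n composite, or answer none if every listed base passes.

none

n − 1 = 192 = 2^6 · 3, so s = 6 and d = 3.
Base 11: x_0 = 11^3 mod 193 = 173. x_0 is neither 1 nor 192, so continue squaring. x_1 = 173^2 mod 193 = 14. x_2 = 14^2 mod 193 = 3. x_3 = 3^2 mod 193 = 9. x_4 = 9^2 mod 193 = 81. x_5 = 81^2 mod 193 = 192. x_5 ≡ −1, so 11 is not a witness.
Base 93: x_0 = 93^3 mod 193 = 126. x_0 is neither 1 nor 192, so continue squaring. x_1 = 126^2 mod 193 = 50. x_2 = 50^2 mod 193 = 184. x_3 = 184^2 mod 193 = 81. x_4 = 81^2 mod 193 = 192. x_4 ≡ −1, so 93 is not a witness.
Base 147: x_0 = 147^3 mod 193 = 129. x_0 is neither 1 nor 192, so continue squaring. x_1 = 129^2 mod 193 = 43. x_2 = 43^2 mod 193 = 112. x_3 = 112^2 mod 193 = 192. x_3 ≡ −1, so 147 is not a witness.
Base 183: x_0 = 183^3 mod 193 = 158. x_0 is neither 1 nor 192, so continue squaring. x_1 = 158^2 mod 193 = 67. x_2 = 67^2 mod 193 = 50. x_3 = 50^2 mod 193 = 184. x_4 = 184^2 mod 193 = 81. x_5 = 81^2 mod 193 = 192. x_5 ≡ −1, so 183 is not a witness.
No listed base is a witness for 193.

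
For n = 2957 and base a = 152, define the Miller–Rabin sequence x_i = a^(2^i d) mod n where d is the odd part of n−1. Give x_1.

1

n − 1 = 2956 = 2^2 · 739, so s = 2 and d = 739.
x_0 = 152^739 mod 2957 = 2956.
x_1 = 2956^2 mod 2957 = 1.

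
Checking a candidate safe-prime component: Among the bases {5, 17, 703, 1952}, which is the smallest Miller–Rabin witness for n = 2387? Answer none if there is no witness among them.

5

n − 1 = 2386 = 2^1 · 1193, so s = 1 and d = 1193.
Base 5: x_0 = 5^1193 mod 2387 = 521. x_0 ∉ {1, 2386} and s = 1, so 5 is a Miller–Rabin witness and 2387 is composite.
Base 17: x_0 = 17^1193 mod 2387 = 1811. x_0 ∉ {1, 2386} and s = 1, so 17 is a Miller–Rabin witness and 2387 is composite.
Base 703: x_0 = 703^1193 mod 2387 = 978. x_0 ∉ {1, 2386} and s = 1, so 703 is a Miller–Rabin witness and 2387 is composite.
Base 1952: x_0 = 1952^1193 mod 2387 = 433. x_0 ∉ {1, 2386} and s = 1, so 1952 is a Miller–Rabin witness and 2387 is composite.
The smallest witness among the given bases is 5.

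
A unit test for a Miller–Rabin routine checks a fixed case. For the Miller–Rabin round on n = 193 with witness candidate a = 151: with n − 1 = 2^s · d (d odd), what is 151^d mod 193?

n − 1 = 192 = 2^6 · 3, so s = 6 and d = 3.
151^3 mod 193 = 24.

24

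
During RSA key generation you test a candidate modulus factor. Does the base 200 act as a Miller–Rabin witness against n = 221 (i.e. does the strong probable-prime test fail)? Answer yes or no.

no

n − 1 = 220 = 2^2 · 55, so s = 2 and d = 55.
x_0 = 200^55 mod 221 = 21.
x_0 is neither 1 nor 220, so continue squaring.
x_1 = 21^2 mod 221 = 220.
x_1 ≡ −1, so 200 is not a witness.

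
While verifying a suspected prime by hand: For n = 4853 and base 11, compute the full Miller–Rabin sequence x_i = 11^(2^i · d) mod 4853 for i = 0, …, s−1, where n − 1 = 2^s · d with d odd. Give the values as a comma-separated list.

1975, 3666

n − 1 = 4852 = 2^2 · 1213, so s = 2 and d = 1213.
x_0 = 11^1213 mod 4853 = 1975.
x_1 = 1975^2 mod 4853 = 3666.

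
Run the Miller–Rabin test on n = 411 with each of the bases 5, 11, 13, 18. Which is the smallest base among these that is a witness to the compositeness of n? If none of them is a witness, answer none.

5

n − 1 = 410 = 2^1 · 205, so s = 1 and d = 205.
Base 5: x_0 = 5^205 mod 411 = 269. x_0 ∉ {1, 410} and s = 1, so 5 is a Miller–Rabin witness and 411 is composite.
Base 11: x_0 = 11^205 mod 411 = 11. x_0 ∉ {1, 410} and s = 1, so 11 is a Miller–Rabin witness and 411 is composite.
Base 13: x_0 = 13^205 mod 411 = 124. x_0 ∉ {1, 410} and s = 1, so 13 is a Miller–Rabin witness and 411 is composite.
Base 18: x_0 = 18^205 mod 411 = 18. x_0 ∉ {1, 410} and s = 1, so 18 is a Miller–Rabin witness and 411 is composite.
The smallest witness among the given bases is 5.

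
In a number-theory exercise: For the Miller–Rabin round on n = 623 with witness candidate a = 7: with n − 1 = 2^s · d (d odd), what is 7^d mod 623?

280

n − 1 = 622 = 2^1 · 311, so s = 1 and d = 311.
Repeated squaring mod 623: 7^1 ≡ 7, 7^2 ≡ 49, 7^4 ≡ 532, 7^8 ≡ 182, 7^16 ≡ 105, 7^32 ≡ 434, 7^64 ≡ 210, 7^128 ≡ 490, 7^256 ≡ 245.
311 = 256 + 32 + 16 + 4 + 2 + 1, so 7^311 ≡ 245·434·105·532·49·7 ≡ 280 (mod 623).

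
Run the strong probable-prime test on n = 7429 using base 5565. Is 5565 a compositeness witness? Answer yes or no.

n − 1 = 7428 = 2^2 · 1857, so s = 2 and d = 1857.
x_0 = 5565^1857 mod 7429 = 4001.
x_0 is neither 1 nor 7428, so continue squaring.
x_1 = 4001^2 mod 7429 = 5935.
Reached i = s−1 = 1 without hitting −1: 5565 is a Miller–Rabin witness and 7429 is composite.

yes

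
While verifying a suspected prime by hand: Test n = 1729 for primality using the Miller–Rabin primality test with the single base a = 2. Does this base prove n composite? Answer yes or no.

yes

n − 1 = 1728 = 2^6 · 27, so s = 6 and d = 27.
x_0 = 2^27 mod 1729 = 645.
x_0 is neither 1 nor 1728, so continue squaring.
x_1 = 645^2 mod 1729 = 1065.
x_2 = 1065^2 mod 1729 = 1.
x_2 = 1 but x_1 ≠ ±1, a nontrivial square root of 1 — 2 is a witness and 1729 is composite.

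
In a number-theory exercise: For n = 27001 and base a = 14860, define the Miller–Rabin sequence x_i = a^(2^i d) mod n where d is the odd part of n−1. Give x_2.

n − 1 = 27000 = 2^3 · 3375, so s = 3 and d = 3375.
x_0 = 14860^3375 mod 27001 = 898.
x_1 = 898^2 mod 27001 = 23375.
x_2 = 23375^2 mod 27001 = 25390.

25390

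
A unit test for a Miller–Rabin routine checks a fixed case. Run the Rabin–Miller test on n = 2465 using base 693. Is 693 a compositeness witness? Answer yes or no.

n − 1 = 2464 = 2^5 · 77, so s = 5 and d = 77.
By repeated squaring, 693^77 ≡ 1288 (mod 2465).
x_0 = 693^77 mod 2465 = 1288.
x_0 is neither 1 nor 2464, so continue squaring.
x_1 = 1288^2 mod 2465 = 2464.
x_1 ≡ −1, so 693 is not a witness.

no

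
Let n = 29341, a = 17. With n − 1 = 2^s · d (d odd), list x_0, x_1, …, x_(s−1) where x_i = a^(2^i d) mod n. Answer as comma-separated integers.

23230, 22569

n − 1 = 29340 = 2^2 · 7335, so s = 2 and d = 7335.
x_0 = 17^7335 mod 29341 = 23230.
x_1 = 23230^2 mod 29341 = 22569.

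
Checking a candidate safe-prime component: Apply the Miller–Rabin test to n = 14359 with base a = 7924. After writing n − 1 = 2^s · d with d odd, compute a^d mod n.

6077

n − 1 = 14358 = 2^1 · 7179, so s = 1 and d = 7179.
7924^7179 mod 14359 = 6077.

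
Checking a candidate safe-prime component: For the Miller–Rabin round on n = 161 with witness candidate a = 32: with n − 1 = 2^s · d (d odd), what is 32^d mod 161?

n − 1 = 160 = 2^5 · 5, so s = 5 and d = 5.
Repeated squaring mod 161: 32^1 ≡ 32, 32^2 ≡ 58, 32^4 ≡ 144.
5 = 4 + 1, so 32^5 ≡ 144·32 ≡ 100 (mod 161).

100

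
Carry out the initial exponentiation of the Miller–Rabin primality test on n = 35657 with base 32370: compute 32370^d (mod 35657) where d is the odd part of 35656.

n − 1 = 35656 = 2^3 · 4457, so s = 3 and d = 4457.
Repeated squaring mod 35657: 32370^1 ≡ 32370, 32370^2 ≡ 298, 32370^4 ≡ 17490, 32370^8 ≡ 34354, 32370^16 ≡ 21930, 32370^32 ≡ 18941, 32370^64 ≡ 16404, 32370^128 ≡ 23494, 32370^256 ≡ 33333, 32370^512 ≡ 16769, 32370^1024 ≡ 8259, 32370^2048 ≡ 34897, 32370^4096 ≡ 7088.
4457 = 4096 + 256 + 64 + 32 + 8 + 1, so 32370^4457 ≡ 7088·33333·16404·18941·34354·32370 ≡ 24861 (mod 35657).

24861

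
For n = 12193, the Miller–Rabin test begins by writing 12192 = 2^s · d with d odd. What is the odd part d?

Halving: 12192 → 6096 → 3048 → 1524 → 762 → 381; 381 is odd.
So 12192 = 2^5 · 381.

381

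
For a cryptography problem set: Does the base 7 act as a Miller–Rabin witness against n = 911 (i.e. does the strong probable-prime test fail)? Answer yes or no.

no

n − 1 = 910 = 2^1 · 455, so s = 1 and d = 455.
x_0 = 7^455 mod 911 = 910.
x_0 = 910 ≡ −1, so 7 is not a witness.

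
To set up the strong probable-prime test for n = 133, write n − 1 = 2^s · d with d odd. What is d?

33

Halving: 132 → 66 → 33; 33 is odd.
So 132 = 2^2 · 33.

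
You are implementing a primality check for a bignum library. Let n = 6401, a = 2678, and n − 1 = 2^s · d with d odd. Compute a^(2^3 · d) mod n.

n − 1 = 6400 = 2^8 · 25, so s = 8 and d = 25.
x_0 = 2678^25 mod 6401 = 4158.
x_1 = 4158^2 mod 6401 = 6264.
x_2 = 6264^2 mod 6401 = 5967.
x_3 = 5967^2 mod 6401 = 2727.

2727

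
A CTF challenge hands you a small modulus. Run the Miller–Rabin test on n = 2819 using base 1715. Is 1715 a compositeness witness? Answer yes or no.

no

n − 1 = 2818 = 2^1 · 1409, so s = 1 and d = 1409.
x_0 = 1715^1409 mod 2819 = 1.
x_0 = 1, so 1715 is not a witness.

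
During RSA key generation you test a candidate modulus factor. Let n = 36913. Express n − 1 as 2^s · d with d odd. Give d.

2307

Halving: 36912 → 18456 → 9228 → 4614 → 2307; 2307 is odd.
So 36912 = 2^4 · 2307.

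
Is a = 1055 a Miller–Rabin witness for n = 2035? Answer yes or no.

n − 1 = 2034 = 2^1 · 1017, so s = 1 and d = 1017.
Repeated squaring mod 2035: 1055^1 ≡ 1055, 1055^2 ≡ 1915, 1055^4 ≡ 155, 1055^8 ≡ 1640, 1055^16 ≡ 1365, 1055^32 ≡ 1200, 1055^64 ≡ 1255, 1055^128 ≡ 1970, 1055^256 ≡ 155, 1055^512 ≡ 1640.
1017 = 512 + 256 + 128 + 64 + 32 + 16 + 8 + 1, so 1055^1017 ≡ 1640·155·1970·1255·1200·1365·1640·1055 ≡ 450 (mod 2035).
x_0 = 1055^1017 mod 2035 = 450.
x_0 ∉ {1, 2034} and s = 1, so 1055 is a Miller–Rabin witness and 2035 is composite.

yes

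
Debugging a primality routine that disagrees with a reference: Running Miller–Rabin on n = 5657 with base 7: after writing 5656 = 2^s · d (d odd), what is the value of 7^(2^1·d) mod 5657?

5656

n − 1 = 5656 = 2^3 · 707, so s = 3 and d = 707.
x_0 = 7^707 mod 5657 = 3987.
x_1 = 3987^2 mod 5657 = 5656.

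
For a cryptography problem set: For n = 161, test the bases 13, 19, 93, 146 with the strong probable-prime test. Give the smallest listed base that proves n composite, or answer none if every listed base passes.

n − 1 = 160 = 2^5 · 5, so s = 5 and d = 5.
Base 13: x_0 = 13^5 mod 161 = 27. x_0 is neither 1 nor 160, so continue squaring. x_1 = 27^2 mod 161 = 85. x_2 = 85^2 mod 161 = 141. x_3 = 141^2 mod 161 = 78. x_4 = 78^2 mod 161 = 127. Reached i = s−1 = 4 without hitting −1: 13 is a Miller–Rabin witness and 161 is composite.
Base 19: x_0 = 19^5 mod 161 = 80. x_0 is neither 1 nor 160, so continue squaring. x_1 = 80^2 mod 161 = 121. x_2 = 121^2 mod 161 = 151. x_3 = 151^2 mod 161 = 100. x_4 = 100^2 mod 161 = 18. Reached i = s−1 = 4 without hitting −1: 19 is a Miller–Rabin witness and 161 is composite.
Base 93: x_0 = 93^5 mod 161 = 116. x_0 is neither 1 nor 160, so continue squaring. x_1 = 116^2 mod 161 = 93. x_2 = 93^2 mod 161 = 116. x_3 = 116^2 mod 161 = 93. x_4 = 93^2 mod 161 = 116. Reached i = s−1 = 4 without hitting −1: 93 is a Miller–Rabin witness and 161 is composite.
Base 146: x_0 = 146^5 mod 161 = 62. x_0 is neither 1 nor 160, so continue squaring. x_1 = 62^2 mod 161 = 141. x_2 = 141^2 mod 161 = 78. x_3 = 78^2 mod 161 = 127. x_4 = 127^2 mod 161 = 29. Reached i = s−1 = 4 without hitting −1: 146 is a Miller–Rabin witness and 161 is composite.
The smallest witness among the given bases is 13.

13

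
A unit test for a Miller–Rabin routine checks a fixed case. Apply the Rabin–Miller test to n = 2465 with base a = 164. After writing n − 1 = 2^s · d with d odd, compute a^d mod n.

1554

n − 1 = 2464 = 2^5 · 77, so s = 5 and d = 77.
Repeated squaring mod 2465: 164^1 ≡ 164, 164^2 ≡ 2246, 164^4 ≡ 1126, 164^8 ≡ 866, 164^16 ≡ 596, 164^32 ≡ 256, 164^64 ≡ 1446.
77 = 64 + 8 + 4 + 1, so 164^77 ≡ 1446·866·1126·164 ≡ 1554 (mod 2465).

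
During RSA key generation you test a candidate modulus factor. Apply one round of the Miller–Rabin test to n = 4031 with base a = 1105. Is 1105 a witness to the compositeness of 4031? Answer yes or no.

yes

n − 1 = 4030 = 2^1 · 2015, so s = 1 and d = 2015.
x_0 = 1105^2015 mod 4031 = 1895.
x_0 ∉ {1, 4030} and s = 1, so 1105 is a Miller–Rabin witness and 4031 is composite.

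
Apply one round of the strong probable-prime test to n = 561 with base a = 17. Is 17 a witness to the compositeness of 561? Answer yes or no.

yes

n − 1 = 560 = 2^4 · 35, so s = 4 and d = 35.
Repeated squaring mod 561: 17^1 ≡ 17, 17^2 ≡ 289, 17^4 ≡ 493, 17^8 ≡ 136, 17^16 ≡ 544, 17^32 ≡ 289.
35 = 32 + 2 + 1, so 17^35 ≡ 289·289·17 ≡ 527 (mod 561).
x_0 = 17^35 mod 561 = 527.
x_0 is neither 1 nor 560, so continue squaring.
x_1 = 527^2 mod 561 = 34.
x_2 = 34^2 mod 561 = 34.
x_3 = 34^2 mod 561 = 34.
Reached i = s−1 = 3 without hitting −1: 17 is a Miller–Rabin witness and 561 is composite.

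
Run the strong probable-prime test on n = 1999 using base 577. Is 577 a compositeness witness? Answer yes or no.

no

n − 1 = 1998 = 2^1 · 999, so s = 1 and d = 999.
Repeated squaring mod 1999: 577^1 ≡ 577, 577^2 ≡ 1095, 577^4 ≡ 1624, 577^8 ≡ 695, 577^16 ≡ 1266, 577^32 ≡ 1557, 577^64 ≡ 1461, 577^128 ≡ 1588, 577^256 ≡ 1005, 577^512 ≡ 530.
999 = 512 + 256 + 128 + 64 + 32 + 4 + 2 + 1, so 577^999 ≡ 530·1005·1588·1461·1557·1624·1095·577 ≡ 1998 (mod 1999).
x_0 = 577^999 mod 1999 = 1998.
x_0 = 1998 ≡ −1, so 577 is not a witness.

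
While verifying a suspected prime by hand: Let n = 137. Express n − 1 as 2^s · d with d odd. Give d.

17

Halving: 136 → 68 → 34 → 17; 17 is odd.
So 136 = 2^3 · 17.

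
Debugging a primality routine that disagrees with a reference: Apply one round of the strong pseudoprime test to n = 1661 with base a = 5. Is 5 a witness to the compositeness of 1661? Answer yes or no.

yes

n − 1 = 1660 = 2^2 · 415, so s = 2 and d = 415.
Repeated squaring mod 1661: 5^1 ≡ 5, 5^2 ≡ 25, 5^4 ≡ 625, 5^8 ≡ 290, 5^16 ≡ 1050, 5^32 ≡ 1257, 5^64 ≡ 438, 5^128 ≡ 829, 5^256 ≡ 1248.
415 = 256 + 128 + 16 + 8 + 4 + 2 + 1, so 5^415 ≡ 1248·829·1050·290·625·25·5 ≡ 771 (mod 1661).
x_0 = 5^415 mod 1661 = 771.
x_0 is neither 1 nor 1660, so continue squaring.
x_1 = 771^2 mod 1661 = 1464.
Reached i = s−1 = 1 without hitting −1: 5 is a Miller–Rabin witness and 1661 is composite.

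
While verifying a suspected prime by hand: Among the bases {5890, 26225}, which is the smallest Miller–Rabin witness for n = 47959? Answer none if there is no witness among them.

n − 1 = 47958 = 2^1 · 23979, so s = 1 and d = 23979.
Base 5890: x_0 = 5890^23979 mod 47959 = 14917. x_0 ∉ {1, 47958} and s = 1, so 5890 is a Miller–Rabin witness and 47959 is composite.
Base 26225: x_0 = 26225^23979 mod 47959 = 6859. x_0 ∉ {1, 47958} and s = 1, so 26225 is a Miller–Rabin witness and 47959 is composite.
The smallest witness among the given bases is 5890.

5890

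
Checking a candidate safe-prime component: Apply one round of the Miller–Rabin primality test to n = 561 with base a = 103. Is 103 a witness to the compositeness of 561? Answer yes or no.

n − 1 = 560 = 2^4 · 35, so s = 4 and d = 35.
x_0 = 103^35 mod 561 = 1.
x_0 = 1, so 103 is not a witness.

no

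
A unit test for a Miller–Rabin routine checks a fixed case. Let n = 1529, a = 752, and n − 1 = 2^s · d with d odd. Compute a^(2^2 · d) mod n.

n − 1 = 1528 = 2^3 · 191, so s = 3 and d = 191.
x_0 = 752^191 mod 1529 = 1445.
x_1 = 1445^2 mod 1529 = 940.
x_2 = 940^2 mod 1529 = 1367.

1367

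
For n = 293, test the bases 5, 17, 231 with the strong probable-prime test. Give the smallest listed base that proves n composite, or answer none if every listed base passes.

n − 1 = 292 = 2^2 · 73, so s = 2 and d = 73.
Base 5: x_0 = 5^73 mod 293 = 138. x_0 is neither 1 nor 292, so continue squaring. x_1 = 138^2 mod 293 = 292. x_1 ≡ −1, so 5 is not a witness.
Base 17: x_0 = 17^73 mod 293 = 1. x_0 = 1, so 17 is not a witness.
Base 231: x_0 = 231^73 mod 293 = 138. x_0 is neither 1 nor 292, so continue squaring. x_1 = 138^2 mod 293 = 292. x_1 ≡ −1, so 231 is not a witness.
No listed base is a witness for 293.

none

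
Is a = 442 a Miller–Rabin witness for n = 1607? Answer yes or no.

n − 1 = 1606 = 2^1 · 803, so s = 1 and d = 803.
x_0 = 442^803 mod 1607 = 1606.
x_0 = 1606 ≡ −1, so 442 is not a witness.

no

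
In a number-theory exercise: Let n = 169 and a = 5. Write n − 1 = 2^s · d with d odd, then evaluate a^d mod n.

n − 1 = 168 = 2^3 · 21, so s = 3 and d = 21.
5^21 mod 169 = 57.

57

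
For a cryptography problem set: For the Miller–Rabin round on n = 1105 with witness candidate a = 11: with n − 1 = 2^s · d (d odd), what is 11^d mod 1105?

996

n − 1 = 1104 = 2^4 · 69, so s = 4 and d = 69.
By repeated squaring, 11^69 ≡ 996 (mod 1105).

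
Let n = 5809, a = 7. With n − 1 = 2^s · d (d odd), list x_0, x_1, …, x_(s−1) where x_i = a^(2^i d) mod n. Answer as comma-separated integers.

n − 1 = 5808 = 2^4 · 363, so s = 4 and d = 363.
x_0 = 7^363 mod 5809 = 4598.
x_1 = 4598^2 mod 5809 = 2653.
x_2 = 2653^2 mod 5809 = 3710.
x_3 = 3710^2 mod 5809 = 2579.

4598, 2653, 3710, 2579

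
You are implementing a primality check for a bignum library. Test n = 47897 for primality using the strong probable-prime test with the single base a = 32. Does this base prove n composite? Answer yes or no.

yes

n − 1 = 47896 = 2^3 · 5987, so s = 3 and d = 5987.
x_0 = 32^5987 mod 47897 = 29782.
x_0 is neither 1 nor 47896, so continue squaring.
x_1 = 29782^2 mod 47897 = 10878.
x_2 = 10878^2 mod 47897 = 25294.
Reached i = s−1 = 2 without hitting −1: 32 is a Miller–Rabin witness and 47897 is composite.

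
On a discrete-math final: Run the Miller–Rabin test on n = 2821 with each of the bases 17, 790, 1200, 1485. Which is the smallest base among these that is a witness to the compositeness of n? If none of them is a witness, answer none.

n − 1 = 2820 = 2^2 · 705, so s = 2 and d = 705.
Base 17: x_0 = 17^705 mod 2821 = 2820. x_0 = 2820 ≡ −1, so 17 is not a witness.
Base 790: x_0 = 790^705 mod 2821 = 2820. x_0 = 2820 ≡ −1, so 790 is not a witness.
Base 1200: x_0 = 1200^705 mod 2821 = 2820. x_0 = 2820 ≡ −1, so 1200 is not a witness.
Base 1485: x_0 = 1485^705 mod 2821 = 1. x_0 = 1, so 1485 is not a witness.
No listed base is a witness for 2821.

none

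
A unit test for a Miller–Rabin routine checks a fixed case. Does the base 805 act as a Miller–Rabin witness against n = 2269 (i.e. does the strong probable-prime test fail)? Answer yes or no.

n − 1 = 2268 = 2^2 · 567, so s = 2 and d = 567.
x_0 = 805^567 mod 2269 = 982.
x_0 is neither 1 nor 2268, so continue squaring.
x_1 = 982^2 mod 2269 = 2268.
x_1 ≡ −1, so 805 is not a witness.

no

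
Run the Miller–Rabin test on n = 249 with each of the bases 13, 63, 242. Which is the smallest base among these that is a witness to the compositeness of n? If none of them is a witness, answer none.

n − 1 = 248 = 2^3 · 31, so s = 3 and d = 31.
Base 13: x_0 = 13^31 mod 249 = 97. x_0 is neither 1 nor 248, so continue squaring. x_1 = 97^2 mod 249 = 196. x_2 = 196^2 mod 249 = 70. Reached i = s−1 = 2 without hitting −1: 13 is a Miller–Rabin witness and 249 is composite.
Base 63: x_0 = 63^31 mod 249 = 114. x_0 is neither 1 nor 248, so continue squaring. x_1 = 114^2 mod 249 = 48. x_2 = 48^2 mod 249 = 63. Reached i = s−1 = 2 without hitting −1: 63 is a Miller–Rabin witness and 249 is composite.
Base 242: x_0 = 242^31 mod 249 = 245. x_0 is neither 1 nor 248, so continue squaring. x_1 = 245^2 mod 249 = 16. x_2 = 16^2 mod 249 = 7. Reached i = s−1 = 2 without hitting −1: 242 is a Miller–Rabin witness and 249 is composite.
The smallest witness among the given bases is 13.

13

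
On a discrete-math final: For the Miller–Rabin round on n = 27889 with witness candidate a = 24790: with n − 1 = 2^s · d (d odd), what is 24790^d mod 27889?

n − 1 = 27888 = 2^4 · 1743, so s = 4 and d = 1743.
24790^1743 mod 27889 = 27053.

27053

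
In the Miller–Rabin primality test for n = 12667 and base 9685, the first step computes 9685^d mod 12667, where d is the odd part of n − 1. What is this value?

n − 1 = 12666 = 2^1 · 6333, so s = 1 and d = 6333.
9685^6333 mod 12667 = 9437.

9437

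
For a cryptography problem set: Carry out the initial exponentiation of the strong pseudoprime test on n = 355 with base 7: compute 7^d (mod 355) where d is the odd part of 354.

22

n − 1 = 354 = 2^1 · 177, so s = 1 and d = 177.
Repeated squaring mod 355: 7^1 ≡ 7, 7^2 ≡ 49, 7^4 ≡ 271, 7^8 ≡ 311, 7^16 ≡ 161, 7^32 ≡ 6, 7^64 ≡ 36, 7^128 ≡ 231.
177 = 128 + 32 + 16 + 1, so 7^177 ≡ 231·6·161·7 ≡ 22 (mod 355).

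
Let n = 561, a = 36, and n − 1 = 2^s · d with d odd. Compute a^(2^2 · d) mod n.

441

n − 1 = 560 = 2^4 · 35, so s = 4 and d = 35.
x_0 = 36^35 mod 561 = 144.
x_1 = 144^2 mod 561 = 540.
x_2 = 540^2 mod 561 = 441.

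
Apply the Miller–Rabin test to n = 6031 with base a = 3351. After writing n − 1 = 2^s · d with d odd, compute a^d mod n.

n − 1 = 6030 = 2^1 · 3015, so s = 1 and d = 3015.
By repeated squaring, 3351^3015 ≡ 4439 (mod 6031).

4439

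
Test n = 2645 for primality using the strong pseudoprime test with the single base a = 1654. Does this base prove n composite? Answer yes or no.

n − 1 = 2644 = 2^2 · 661, so s = 2 and d = 661.
x_0 = 1654^661 mod 2645 = 2574.
x_0 is neither 1 nor 2644, so continue squaring.
x_1 = 2574^2 mod 2645 = 2396.
Reached i = s−1 = 1 without hitting −1: 1654 is a Miller–Rabin witness and 2645 is composite.

yes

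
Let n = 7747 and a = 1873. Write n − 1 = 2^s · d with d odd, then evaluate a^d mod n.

1135

n − 1 = 7746 = 2^1 · 3873, so s = 1 and d = 3873.
1873^3873 mod 7747 = 1135.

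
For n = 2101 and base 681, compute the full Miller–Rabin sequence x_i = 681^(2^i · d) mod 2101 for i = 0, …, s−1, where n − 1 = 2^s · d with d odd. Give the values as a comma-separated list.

n − 1 = 2100 = 2^2 · 525, so s = 2 and d = 525.
x_0 = 681^525 mod 2101 = 153.
x_1 = 153^2 mod 2101 = 298.

153, 298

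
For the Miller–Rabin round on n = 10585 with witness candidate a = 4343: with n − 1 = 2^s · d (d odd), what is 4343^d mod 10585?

n − 1 = 10584 = 2^3 · 1323, so s = 3 and d = 1323.
Repeated squaring mod 10585: 4343^1 ≡ 4343, 4343^2 ≡ 9764, 4343^4 ≡ 7186, 4343^8 ≡ 4966, 4343^16 ≡ 8691, 4343^32 ≡ 9506, 4343^64 ≡ 10476, 4343^128 ≡ 1296, 4343^256 ≡ 7186, 4343^512 ≡ 4966, 4343^1024 ≡ 8691.
1323 = 1024 + 256 + 32 + 8 + 2 + 1, so 4343^1323 ≡ 8691·7186·9506·4966·9764·4343 ≡ 8467 (mod 10585).

8467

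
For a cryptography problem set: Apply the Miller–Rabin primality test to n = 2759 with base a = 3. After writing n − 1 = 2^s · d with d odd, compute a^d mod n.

n − 1 = 2758 = 2^1 · 1379, so s = 1 and d = 1379.
3^1379 mod 2759 = 207.

207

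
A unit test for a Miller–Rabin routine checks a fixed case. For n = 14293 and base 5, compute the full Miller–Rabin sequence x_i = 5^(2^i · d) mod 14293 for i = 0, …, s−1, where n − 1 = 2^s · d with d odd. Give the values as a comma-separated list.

n − 1 = 14292 = 2^2 · 3573, so s = 2 and d = 3573.
x_0 = 5^3573 mod 14293 = 5751.
x_1 = 5751^2 mod 14293 = 14292.

5751, 14292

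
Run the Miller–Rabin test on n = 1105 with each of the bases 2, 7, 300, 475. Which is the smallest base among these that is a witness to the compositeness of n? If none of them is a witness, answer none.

n − 1 = 1104 = 2^4 · 69, so s = 4 and d = 69.
Base 2: x_0 = 2^69 mod 1105 = 967. x_0 is neither 1 nor 1104, so continue squaring. x_1 = 967^2 mod 1105 = 259. x_2 = 259^2 mod 1105 = 781. x_3 = 781^2 mod 1105 = 1. x_3 = 1 but x_2 ≠ ±1, a nontrivial square root of 1 — 2 is a witness and 1105 is composite.
Base 7: x_0 = 7^69 mod 1105 = 827. x_0 is neither 1 nor 1104, so continue squaring. x_1 = 827^2 mod 1105 = 1039. x_2 = 1039^2 mod 1105 = 1041. x_3 = 1041^2 mod 1105 = 781. Reached i = s−1 = 3 without hitting −1: 7 is a Miller–Rabin witness and 1105 is composite.
Base 300: x_0 = 300^69 mod 1105 = 690. x_0 is neither 1 nor 1104, so continue squaring. x_1 = 690^2 mod 1105 = 950. x_2 = 950^2 mod 1105 = 820. x_3 = 820^2 mod 1105 = 560. Reached i = s−1 = 3 without hitting −1: 300 is a Miller–Rabin witness and 1105 is composite.
Base 475: x_0 = 475^69 mod 1105 = 645. x_0 is neither 1 nor 1104, so continue squaring. x_1 = 645^2 mod 1105 = 545. x_2 = 545^2 mod 1105 = 885. x_3 = 885^2 mod 1105 = 885. Reached i = s−1 = 3 without hitting −1: 475 is a Miller–Rabin witness and 1105 is composite.
The smallest witness among the given bases is 2.

2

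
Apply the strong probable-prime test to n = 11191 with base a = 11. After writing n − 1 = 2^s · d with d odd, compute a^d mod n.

n − 1 = 11190 = 2^1 · 5595, so s = 1 and d = 5595.
Repeated squaring mod 11191: 11^1 ≡ 11, 11^2 ≡ 121, 11^4 ≡ 3450, 11^8 ≡ 6467, 11^16 ≡ 1322, 11^32 ≡ 1888, 11^64 ≡ 5806, 11^128 ≡ 2344, 11^256 ≡ 10746, 11^512 ≡ 7778, 11^1024 ≡ 9929, 11^2048 ≡ 3522, 11^4096 ≡ 4856.
5595 = 4096 + 1024 + 256 + 128 + 64 + 16 + 8 + 2 + 1, so 11^5595 ≡ 4856·9929·10746·2344·5806·1322·6467·121·11 ≡ 5796 (mod 11191).

5796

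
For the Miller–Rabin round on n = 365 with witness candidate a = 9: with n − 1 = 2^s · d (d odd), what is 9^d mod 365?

n − 1 = 364 = 2^2 · 91, so s = 2 and d = 91.
Repeated squaring mod 365: 9^1 ≡ 9, 9^2 ≡ 81, 9^4 ≡ 356, 9^8 ≡ 81, 9^16 ≡ 356, 9^32 ≡ 81, 9^64 ≡ 356.
91 = 64 + 16 + 8 + 2 + 1, so 9^91 ≡ 356·356·81·81·9 ≡ 9 (mod 365).

9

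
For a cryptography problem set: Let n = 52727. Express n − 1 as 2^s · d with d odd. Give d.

26363

Halving: 52726 → 26363; 26363 is odd.
So 52726 = 2^1 · 26363.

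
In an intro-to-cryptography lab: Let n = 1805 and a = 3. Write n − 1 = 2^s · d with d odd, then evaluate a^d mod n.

22

n − 1 = 1804 = 2^2 · 451, so s = 2 and d = 451.
By repeated squaring, 3^451 ≡ 22 (mod 1805).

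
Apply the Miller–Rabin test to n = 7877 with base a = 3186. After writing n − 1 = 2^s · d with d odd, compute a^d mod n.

7557

n − 1 = 7876 = 2^2 · 1969, so s = 2 and d = 1969.
By repeated squaring, 3186^1969 ≡ 7557 (mod 7877).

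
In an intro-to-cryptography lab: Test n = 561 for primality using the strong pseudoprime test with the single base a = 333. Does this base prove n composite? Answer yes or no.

n − 1 = 560 = 2^4 · 35, so s = 4 and d = 35.
x_0 = 333^35 mod 561 = 507.
x_0 is neither 1 nor 560, so continue squaring.
x_1 = 507^2 mod 561 = 111.
x_2 = 111^2 mod 561 = 540.
x_3 = 540^2 mod 561 = 441.
Reached i = s−1 = 3 without hitting −1: 333 is a Miller–Rabin witness and 561 is composite.

yes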